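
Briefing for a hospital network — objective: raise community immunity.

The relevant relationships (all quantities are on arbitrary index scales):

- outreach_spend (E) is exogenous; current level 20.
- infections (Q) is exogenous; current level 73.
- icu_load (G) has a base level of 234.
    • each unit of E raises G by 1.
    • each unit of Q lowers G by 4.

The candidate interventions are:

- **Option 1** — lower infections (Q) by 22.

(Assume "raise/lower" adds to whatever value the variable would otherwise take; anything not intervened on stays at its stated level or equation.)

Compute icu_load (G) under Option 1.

Option 1 (Q − 22):
  E = 20
  Q = 73 − 22 = 51
  G = 234 + 20 − 4·51 = 50

50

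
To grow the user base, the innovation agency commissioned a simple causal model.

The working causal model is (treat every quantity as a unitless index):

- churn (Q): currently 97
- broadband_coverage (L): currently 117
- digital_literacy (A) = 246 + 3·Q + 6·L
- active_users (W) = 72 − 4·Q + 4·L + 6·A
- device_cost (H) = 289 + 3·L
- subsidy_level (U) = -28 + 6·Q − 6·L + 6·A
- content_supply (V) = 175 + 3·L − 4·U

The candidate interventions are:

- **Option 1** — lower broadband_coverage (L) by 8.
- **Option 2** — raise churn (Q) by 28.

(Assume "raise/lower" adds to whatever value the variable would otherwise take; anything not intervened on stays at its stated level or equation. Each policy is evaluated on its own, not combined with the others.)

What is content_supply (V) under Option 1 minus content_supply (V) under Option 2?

3624

Option 1 (L − 8):
  Q = 97
  L = 117 − 8 = 109
  A = 246 + 3·97 + 6·109 = 1191
  U = -28 + 6·97 − 6·109 + 6·1191 = 7046
  V = 175 + 3·109 − 4·7046 = -27682
Option 2 (Q + 28):
  Q = 97 + 28 = 125
  L = 117
  A = 246 + 3·125 + 6·117 = 1323
  U = -28 + 6·125 − 6·117 + 6·1323 = 7958
  V = 175 + 3·117 − 4·7958 = -31306
V: -27682 − (-31306) = 3624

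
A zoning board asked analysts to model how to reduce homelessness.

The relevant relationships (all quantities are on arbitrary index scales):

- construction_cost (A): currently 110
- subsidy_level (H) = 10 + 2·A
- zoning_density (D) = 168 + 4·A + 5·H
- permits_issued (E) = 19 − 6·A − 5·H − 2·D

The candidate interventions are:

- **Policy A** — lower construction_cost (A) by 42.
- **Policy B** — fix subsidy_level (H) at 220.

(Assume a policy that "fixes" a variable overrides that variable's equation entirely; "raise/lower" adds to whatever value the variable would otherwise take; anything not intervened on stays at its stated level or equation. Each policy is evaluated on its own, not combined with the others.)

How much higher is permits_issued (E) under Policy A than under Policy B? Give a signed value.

1698

Policy A (A − 42):
  A = 110 − 42 = 68
  H = 10 + 2·68 = 146
  D = 168 + 4·68 + 5·146 = 1170
  E = 19 − 6·68 − 5·146 − 2·1170 = -3459
Policy B (H := 220):
  A = 110
  H = 220
  D = 168 + 4·110 + 5·220 = 1708
  E = 19 − 6·110 − 5·220 − 2·1708 = -5157
E: -3459 − (-5157) = 1698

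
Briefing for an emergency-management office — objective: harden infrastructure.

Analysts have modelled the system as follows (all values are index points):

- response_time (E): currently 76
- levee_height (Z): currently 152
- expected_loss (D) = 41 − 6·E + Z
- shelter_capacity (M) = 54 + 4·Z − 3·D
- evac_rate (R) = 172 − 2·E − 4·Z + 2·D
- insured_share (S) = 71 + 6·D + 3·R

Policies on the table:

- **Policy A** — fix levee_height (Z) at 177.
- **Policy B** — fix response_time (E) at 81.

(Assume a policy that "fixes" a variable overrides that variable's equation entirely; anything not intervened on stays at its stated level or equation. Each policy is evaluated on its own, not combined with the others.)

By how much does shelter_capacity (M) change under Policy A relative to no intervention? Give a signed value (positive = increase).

25

Baseline:
  E = 76
  Z = 152
  D = 41 − 6·76 + 152 = -263
  M = 54 + 4·152 − 3·(-263) = 1451
Policy A (Z := 177):
  E = 76
  Z = 177
  D = 41 − 6·76 + 177 = -238
  M = 54 + 4·177 − 3·(-238) = 1476
Change in M: 1476 − 1451 = 25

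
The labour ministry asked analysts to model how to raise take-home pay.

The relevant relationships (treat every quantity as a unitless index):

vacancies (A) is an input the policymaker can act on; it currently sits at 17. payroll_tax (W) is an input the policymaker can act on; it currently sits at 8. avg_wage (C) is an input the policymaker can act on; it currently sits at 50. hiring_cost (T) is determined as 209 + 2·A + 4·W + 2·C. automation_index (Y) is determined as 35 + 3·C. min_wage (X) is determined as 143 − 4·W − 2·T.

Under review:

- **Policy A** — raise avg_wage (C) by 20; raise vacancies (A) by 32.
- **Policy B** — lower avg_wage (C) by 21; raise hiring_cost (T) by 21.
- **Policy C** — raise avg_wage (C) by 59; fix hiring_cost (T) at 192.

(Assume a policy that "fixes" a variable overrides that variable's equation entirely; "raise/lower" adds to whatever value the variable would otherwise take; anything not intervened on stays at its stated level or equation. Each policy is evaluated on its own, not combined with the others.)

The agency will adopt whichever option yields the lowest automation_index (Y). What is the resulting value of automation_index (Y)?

Policy A (C + 20, A + 32):
  C = 50 + 20 = 70
  Y = 35 + 3·70 = 245
Policy B (C − 21, T + 21):
  C = 50 − 21 = 29
  Y = 35 + 3·29 = 122
Policy C (C + 59, T := 192):
  C = 50 + 59 = 109
  Y = 35 + 3·109 = 362
Comparing — Policy A: Y=245, Policy B: Y=122, Policy C: Y=362. Lowest is 122 (Policy B).

122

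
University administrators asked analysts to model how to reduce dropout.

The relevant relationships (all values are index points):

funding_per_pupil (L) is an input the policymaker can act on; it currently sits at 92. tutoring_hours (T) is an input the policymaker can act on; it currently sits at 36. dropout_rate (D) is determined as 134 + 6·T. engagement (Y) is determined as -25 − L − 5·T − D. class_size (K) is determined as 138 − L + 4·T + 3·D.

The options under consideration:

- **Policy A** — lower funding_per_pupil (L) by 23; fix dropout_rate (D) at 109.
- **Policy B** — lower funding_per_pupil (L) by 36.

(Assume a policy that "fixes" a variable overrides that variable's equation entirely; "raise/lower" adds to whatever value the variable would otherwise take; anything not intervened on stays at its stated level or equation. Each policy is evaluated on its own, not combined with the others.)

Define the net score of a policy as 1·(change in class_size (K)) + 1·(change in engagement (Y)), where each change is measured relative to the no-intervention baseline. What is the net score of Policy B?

72

Baseline:
  L = 92
  T = 36
  D = 134 + 6·36 = 350
  Y = -25 − 92 − 5·36 − 350 = -647
  K = 138 − 92 + 4·36 + 3·350 = 1240
Policy B (L − 36):
  L = 92 − 36 = 56
  T = 36
  D = 134 + 6·36 = 350
  Y = -25 − 56 − 5·36 − 350 = -611
  K = 138 − 56 + 4·36 + 3·350 = 1276
ΔK = 1276 − 1240 = 36; ΔY = -611 − (-647) = 36
Score = 1·36 + 1·36 = 72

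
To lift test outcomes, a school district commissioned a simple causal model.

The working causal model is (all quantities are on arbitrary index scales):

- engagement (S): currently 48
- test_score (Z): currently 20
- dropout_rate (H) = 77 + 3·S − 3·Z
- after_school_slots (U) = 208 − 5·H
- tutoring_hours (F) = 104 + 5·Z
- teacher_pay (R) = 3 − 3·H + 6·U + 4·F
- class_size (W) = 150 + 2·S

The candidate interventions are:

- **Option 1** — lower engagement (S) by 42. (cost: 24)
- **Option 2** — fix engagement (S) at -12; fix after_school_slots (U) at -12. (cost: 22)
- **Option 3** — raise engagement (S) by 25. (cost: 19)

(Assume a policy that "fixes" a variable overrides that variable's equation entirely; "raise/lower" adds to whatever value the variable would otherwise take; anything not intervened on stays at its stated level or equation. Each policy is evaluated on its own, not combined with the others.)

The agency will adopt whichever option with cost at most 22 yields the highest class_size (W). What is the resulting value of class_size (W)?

296

Option 2 (S := -12, U := -12):
  S = -12
  W = 150 + 2·(-12) = 126
Option 3 (S + 25):
  S = 48 + 25 = 73
  W = 150 + 2·73 = 296
Comparing — Option 2: W=126, Option 3: W=296. Highest is 296 (Option 3).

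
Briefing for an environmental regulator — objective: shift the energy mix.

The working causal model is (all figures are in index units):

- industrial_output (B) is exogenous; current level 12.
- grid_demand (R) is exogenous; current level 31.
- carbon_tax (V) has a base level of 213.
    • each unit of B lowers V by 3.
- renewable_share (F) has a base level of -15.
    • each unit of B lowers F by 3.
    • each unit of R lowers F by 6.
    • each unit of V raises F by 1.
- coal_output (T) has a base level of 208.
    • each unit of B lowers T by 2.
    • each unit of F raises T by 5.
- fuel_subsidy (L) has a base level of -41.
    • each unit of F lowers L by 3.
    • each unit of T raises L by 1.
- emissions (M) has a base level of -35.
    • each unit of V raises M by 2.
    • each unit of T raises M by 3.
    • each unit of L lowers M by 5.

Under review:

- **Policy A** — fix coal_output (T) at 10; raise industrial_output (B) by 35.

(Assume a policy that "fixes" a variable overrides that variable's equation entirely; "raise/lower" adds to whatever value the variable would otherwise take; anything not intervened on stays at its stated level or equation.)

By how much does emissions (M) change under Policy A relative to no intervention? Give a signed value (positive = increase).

Baseline:
  B = 12
  R = 31
  V = 213 − 3·12 = 177
  F = -15 − 3·12 − 6·31 + 177 = -60
  T = 208 − 2·12 + 5·(-60) = -116
  L = -41 − 3·(-60) + (-116) = 23
  M = -35 + 2·177 + 3·(-116) − 5·23 = -144
Policy A (T := 10, B + 35):
  B = 12 + 35 = 47
  R = 31
  V = 213 − 3·47 = 72
  F = -15 − 3·47 − 6·31 + 72 = -270
  T = 10
  L = -41 − 3·(-270) + 10 = 779
  M = -35 + 2·72 + 3·10 − 5·779 = -3756
Change in M: -3756 − (-144) = -3612

-3612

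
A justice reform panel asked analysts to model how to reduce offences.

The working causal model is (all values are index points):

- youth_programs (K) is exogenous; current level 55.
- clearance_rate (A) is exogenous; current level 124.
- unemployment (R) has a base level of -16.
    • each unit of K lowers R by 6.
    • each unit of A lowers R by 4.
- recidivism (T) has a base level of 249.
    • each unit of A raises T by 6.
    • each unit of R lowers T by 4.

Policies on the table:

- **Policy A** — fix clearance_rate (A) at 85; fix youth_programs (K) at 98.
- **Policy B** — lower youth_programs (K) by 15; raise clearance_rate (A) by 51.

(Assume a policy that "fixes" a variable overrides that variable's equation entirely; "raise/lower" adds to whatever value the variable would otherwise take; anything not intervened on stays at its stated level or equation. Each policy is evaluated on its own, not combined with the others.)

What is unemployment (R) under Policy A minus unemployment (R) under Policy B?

12

Policy A (A := 85, K := 98):
  K = 98
  A = 85
  R = -16 − 6·98 − 4·85 = -944
Policy B (K − 15, A + 51):
  K = 55 − 15 = 40
  A = 124 + 51 = 175
  R = -16 − 6·40 − 4·175 = -956
R: -944 − (-956) = 12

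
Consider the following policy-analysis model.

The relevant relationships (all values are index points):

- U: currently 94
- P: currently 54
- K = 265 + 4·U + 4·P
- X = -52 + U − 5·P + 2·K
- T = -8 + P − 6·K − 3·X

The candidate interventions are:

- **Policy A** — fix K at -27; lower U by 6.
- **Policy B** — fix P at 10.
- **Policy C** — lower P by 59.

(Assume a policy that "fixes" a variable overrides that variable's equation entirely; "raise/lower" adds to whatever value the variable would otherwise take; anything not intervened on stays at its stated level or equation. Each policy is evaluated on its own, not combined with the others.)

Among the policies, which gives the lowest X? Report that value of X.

-288

Policy A (K := -27, U − 6):
  U = 94 − 6 = 88
  P = 54
  K = -27
  X = -52 + 88 − 5·54 + 2·(-27) = -288
Policy B (P := 10):
  U = 94
  P = 10
  K = 265 + 4·94 + 4·10 = 681
  X = -52 + 94 − 5·10 + 2·681 = 1354
Policy C (P − 59):
  U = 94
  P = 54 − 59 = -5
  K = 265 + 4·94 + 4·(-5) = 621
  X = -52 + 94 − 5·(-5) + 2·621 = 1309
Comparing — Policy A: X=-288, Policy B: X=1354, Policy C: X=1309. Lowest is -288 (Policy A).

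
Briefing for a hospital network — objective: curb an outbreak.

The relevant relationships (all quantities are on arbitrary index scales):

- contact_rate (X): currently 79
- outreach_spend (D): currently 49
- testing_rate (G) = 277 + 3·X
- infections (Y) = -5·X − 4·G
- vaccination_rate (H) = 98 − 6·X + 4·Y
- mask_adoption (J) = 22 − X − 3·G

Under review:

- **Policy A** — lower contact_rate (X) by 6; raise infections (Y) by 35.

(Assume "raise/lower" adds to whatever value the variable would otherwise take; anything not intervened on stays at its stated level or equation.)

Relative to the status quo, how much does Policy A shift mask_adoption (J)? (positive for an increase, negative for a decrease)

Baseline:
  X = 79
  G = 277 + 3·79 = 514
  J = 22 − 79 − 3·514 = -1599
Policy A (X − 6, Y + 35):
  X = 79 − 6 = 73
  G = 277 + 3·73 = 496
  J = 22 − 73 − 3·496 = -1539
Change in J: -1539 − (-1599) = 60

60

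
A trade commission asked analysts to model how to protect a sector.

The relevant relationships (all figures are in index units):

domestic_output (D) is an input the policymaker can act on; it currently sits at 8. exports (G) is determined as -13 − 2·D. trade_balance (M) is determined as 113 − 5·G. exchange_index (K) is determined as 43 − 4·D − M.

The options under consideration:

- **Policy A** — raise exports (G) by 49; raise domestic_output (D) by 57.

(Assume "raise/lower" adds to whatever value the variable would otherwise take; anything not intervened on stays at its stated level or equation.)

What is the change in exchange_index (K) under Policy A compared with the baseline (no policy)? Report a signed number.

-553

Baseline:
  D = 8
  G = -13 − 2·8 = -29
  M = 113 − 5·(-29) = 258
  K = 43 − 4·8 − 258 = -247
Policy A (G + 49, D + 57):
  D = 8 + 57 = 65
  G = -13 − 2·65 (+49 from intervention) = -94
  M = 113 − 5·(-94) = 583
  K = 43 − 4·65 − 583 = -800
Change in K: -800 − (-247) = -553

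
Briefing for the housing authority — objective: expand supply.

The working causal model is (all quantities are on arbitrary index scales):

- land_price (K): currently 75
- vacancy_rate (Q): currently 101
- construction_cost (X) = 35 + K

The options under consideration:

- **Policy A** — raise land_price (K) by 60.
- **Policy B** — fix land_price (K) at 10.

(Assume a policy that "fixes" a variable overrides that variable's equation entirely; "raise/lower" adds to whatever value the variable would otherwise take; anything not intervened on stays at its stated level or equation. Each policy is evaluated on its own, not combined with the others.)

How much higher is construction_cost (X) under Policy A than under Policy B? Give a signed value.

Policy A (K + 60):
  K = 75 + 60 = 135
  X = 35 + 135 = 170
Policy B (K := 10):
  K = 10
  X = 35 + 10 = 45
X: 170 − 45 = 125

125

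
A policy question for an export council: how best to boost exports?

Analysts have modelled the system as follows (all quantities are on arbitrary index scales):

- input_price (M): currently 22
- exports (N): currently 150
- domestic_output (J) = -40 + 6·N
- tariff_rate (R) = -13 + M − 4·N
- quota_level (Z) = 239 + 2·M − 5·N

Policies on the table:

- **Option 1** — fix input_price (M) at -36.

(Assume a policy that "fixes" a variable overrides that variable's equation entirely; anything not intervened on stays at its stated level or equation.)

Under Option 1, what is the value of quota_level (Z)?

-583

Option 1 (M := -36):
  M = -36
  N = 150
  Z = 239 + 2·(-36) − 5·150 = -583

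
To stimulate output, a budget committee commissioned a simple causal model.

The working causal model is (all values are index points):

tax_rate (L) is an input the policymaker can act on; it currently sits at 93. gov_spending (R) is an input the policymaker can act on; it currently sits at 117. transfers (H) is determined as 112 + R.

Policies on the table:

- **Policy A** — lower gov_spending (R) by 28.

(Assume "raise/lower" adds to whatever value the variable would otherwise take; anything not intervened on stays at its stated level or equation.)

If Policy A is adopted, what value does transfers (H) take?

Policy A (R − 28):
  R = 117 − 28 = 89
  H = 112 + 89 = 201

201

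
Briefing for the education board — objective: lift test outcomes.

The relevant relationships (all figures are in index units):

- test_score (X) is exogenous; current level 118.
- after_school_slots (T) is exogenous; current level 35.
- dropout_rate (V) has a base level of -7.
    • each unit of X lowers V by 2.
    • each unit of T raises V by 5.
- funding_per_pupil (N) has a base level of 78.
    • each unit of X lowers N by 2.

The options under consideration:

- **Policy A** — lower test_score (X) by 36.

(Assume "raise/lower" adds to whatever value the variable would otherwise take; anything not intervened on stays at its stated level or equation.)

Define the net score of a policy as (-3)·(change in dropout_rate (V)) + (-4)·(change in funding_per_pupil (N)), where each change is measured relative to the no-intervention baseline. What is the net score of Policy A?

-504

Baseline:
  X = 118
  T = 35
  V = -7 − 2·118 + 5·35 = -68
  N = 78 − 2·118 = -158
Policy A (X − 36):
  X = 118 − 36 = 82
  T = 35
  V = -7 − 2·82 + 5·35 = 4
  N = 78 − 2·82 = -86
ΔV = 4 − (-68) = 72; ΔN = -86 − (-158) = 72
Score = (-3)·72 + (-4)·72 = -504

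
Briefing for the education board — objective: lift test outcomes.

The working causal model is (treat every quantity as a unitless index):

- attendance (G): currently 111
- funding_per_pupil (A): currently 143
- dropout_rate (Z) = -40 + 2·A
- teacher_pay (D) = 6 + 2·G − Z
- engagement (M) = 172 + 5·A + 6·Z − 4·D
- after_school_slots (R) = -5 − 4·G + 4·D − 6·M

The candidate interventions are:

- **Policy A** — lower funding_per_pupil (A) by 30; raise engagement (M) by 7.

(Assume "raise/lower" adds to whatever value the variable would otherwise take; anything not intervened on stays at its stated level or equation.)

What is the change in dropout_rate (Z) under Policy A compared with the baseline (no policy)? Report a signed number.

-60

Baseline:
  A = 143
  Z = -40 + 2·143 = 246
Policy A (A − 30, M + 7):
  A = 143 − 30 = 113
  Z = -40 + 2·113 = 186
Change in Z: 186 − 246 = -60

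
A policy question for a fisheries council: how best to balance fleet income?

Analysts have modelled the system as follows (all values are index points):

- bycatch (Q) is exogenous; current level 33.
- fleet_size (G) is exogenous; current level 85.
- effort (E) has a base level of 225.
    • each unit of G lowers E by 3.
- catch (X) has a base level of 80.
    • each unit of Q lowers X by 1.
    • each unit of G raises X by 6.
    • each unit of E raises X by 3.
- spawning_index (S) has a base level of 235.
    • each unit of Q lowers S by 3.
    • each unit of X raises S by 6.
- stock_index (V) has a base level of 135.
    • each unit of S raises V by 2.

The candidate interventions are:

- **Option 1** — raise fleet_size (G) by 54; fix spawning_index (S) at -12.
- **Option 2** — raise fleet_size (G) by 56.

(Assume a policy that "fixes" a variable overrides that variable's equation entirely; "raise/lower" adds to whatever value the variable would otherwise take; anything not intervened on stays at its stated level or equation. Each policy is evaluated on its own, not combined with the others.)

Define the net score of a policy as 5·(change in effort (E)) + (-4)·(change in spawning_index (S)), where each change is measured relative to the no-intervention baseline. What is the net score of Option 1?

Baseline:
  Q = 33
  G = 85
  E = 225 − 3·85 = -30
  X = 80 − 33 + 6·85 + 3·(-30) = 467
  S = 235 − 3·33 + 6·467 = 2938
Option 1 (G + 54, S := -12):
  Q = 33
  G = 85 + 54 = 139
  E = 225 − 3·139 = -192
  X = 80 − 33 + 6·139 + 3·(-192) = 305
  S = -12
ΔE = -192 − (-30) = -162; ΔS = -12 − 2938 = -2950
Score = 5·(-162) + (-4)·(-2950) = 10990

10990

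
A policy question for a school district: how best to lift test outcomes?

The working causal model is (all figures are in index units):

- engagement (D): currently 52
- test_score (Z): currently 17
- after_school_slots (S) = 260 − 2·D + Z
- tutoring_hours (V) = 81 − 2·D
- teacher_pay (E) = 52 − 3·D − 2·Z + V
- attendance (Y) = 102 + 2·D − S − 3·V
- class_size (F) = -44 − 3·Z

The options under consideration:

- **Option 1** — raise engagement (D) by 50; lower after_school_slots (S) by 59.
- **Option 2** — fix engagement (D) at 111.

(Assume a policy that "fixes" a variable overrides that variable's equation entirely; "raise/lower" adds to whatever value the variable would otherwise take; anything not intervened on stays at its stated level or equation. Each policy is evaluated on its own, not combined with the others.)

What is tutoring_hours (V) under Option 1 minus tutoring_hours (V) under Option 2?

Option 1 (D + 50, S − 59):
  D = 52 + 50 = 102
  V = 81 − 2·102 = -123
Option 2 (D := 111):
  D = 111
  V = 81 − 2·111 = -141
V: -123 − (-141) = 18

18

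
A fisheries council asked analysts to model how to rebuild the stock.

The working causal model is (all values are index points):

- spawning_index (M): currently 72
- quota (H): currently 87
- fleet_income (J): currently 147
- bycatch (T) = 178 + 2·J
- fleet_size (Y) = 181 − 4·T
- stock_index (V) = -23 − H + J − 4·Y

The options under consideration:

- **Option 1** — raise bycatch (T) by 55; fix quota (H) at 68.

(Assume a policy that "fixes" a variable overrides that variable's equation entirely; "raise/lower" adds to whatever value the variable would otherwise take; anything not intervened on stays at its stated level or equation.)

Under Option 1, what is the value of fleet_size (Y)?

Option 1 (T + 55, H := 68):
  J = 147
  T = 178 + 2·147 (+55 from intervention) = 527
  Y = 181 − 4·527 = -1927

-1927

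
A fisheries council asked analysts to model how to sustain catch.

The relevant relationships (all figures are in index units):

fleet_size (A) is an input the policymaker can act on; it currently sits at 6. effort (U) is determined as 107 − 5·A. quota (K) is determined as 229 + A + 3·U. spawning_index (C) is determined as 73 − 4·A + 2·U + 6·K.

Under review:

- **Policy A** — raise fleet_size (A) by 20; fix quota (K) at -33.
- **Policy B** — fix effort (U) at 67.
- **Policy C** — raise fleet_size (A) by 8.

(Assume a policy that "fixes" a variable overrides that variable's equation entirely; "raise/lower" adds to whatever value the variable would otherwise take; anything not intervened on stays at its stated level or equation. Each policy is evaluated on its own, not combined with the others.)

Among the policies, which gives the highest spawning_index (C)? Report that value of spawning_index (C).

2799

Policy A (A + 20, K := -33):
  A = 6 + 20 = 26
  U = 107 − 5·26 = -23
  K = -33
  C = 73 − 4·26 + 2·(-23) + 6·(-33) = -275
Policy B (U := 67):
  A = 6
  U = 67
  K = 229 + 6 + 3·67 = 436
  C = 73 − 4·6 + 2·67 + 6·436 = 2799
Policy C (A + 8):
  A = 6 + 8 = 14
  U = 107 − 5·14 = 37
  K = 229 + 14 + 3·37 = 354
  C = 73 − 4·14 + 2·37 + 6·354 = 2215
Comparing — Policy A: C=-275, Policy B: C=2799, Policy C: C=2215. Highest is 2799 (Policy B).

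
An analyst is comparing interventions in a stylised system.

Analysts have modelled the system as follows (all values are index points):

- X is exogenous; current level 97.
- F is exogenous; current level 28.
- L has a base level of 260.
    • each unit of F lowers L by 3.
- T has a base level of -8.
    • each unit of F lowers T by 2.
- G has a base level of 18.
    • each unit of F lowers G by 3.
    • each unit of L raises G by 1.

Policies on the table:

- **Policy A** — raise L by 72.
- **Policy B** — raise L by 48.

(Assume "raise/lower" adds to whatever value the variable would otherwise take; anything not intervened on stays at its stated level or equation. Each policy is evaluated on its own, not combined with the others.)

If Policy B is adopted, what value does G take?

Policy B (L + 48):
  F = 28
  L = 260 − 3·28 (+48 from intervention) = 224
  G = 18 − 3·28 + 224 = 158

158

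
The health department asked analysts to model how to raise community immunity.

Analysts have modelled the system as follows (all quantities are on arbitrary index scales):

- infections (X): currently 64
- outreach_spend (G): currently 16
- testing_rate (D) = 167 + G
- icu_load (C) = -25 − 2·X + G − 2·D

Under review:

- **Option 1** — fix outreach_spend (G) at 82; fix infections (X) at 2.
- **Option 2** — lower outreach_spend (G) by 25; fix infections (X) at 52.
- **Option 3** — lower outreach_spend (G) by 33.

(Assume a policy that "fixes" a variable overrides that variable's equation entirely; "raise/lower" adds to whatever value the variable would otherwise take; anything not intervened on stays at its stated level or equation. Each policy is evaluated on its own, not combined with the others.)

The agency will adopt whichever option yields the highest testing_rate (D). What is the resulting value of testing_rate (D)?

249

Option 1 (G := 82, X := 2):
  G = 82
  D = 167 + 82 = 249
Option 2 (G − 25, X := 52):
  G = 16 − 25 = -9
  D = 167 + (-9) = 158
Option 3 (G − 33):
  G = 16 − 33 = -17
  D = 167 + (-17) = 150
Comparing — Option 1: D=249, Option 2: D=158, Option 3: D=150. Highest is 249 (Option 1).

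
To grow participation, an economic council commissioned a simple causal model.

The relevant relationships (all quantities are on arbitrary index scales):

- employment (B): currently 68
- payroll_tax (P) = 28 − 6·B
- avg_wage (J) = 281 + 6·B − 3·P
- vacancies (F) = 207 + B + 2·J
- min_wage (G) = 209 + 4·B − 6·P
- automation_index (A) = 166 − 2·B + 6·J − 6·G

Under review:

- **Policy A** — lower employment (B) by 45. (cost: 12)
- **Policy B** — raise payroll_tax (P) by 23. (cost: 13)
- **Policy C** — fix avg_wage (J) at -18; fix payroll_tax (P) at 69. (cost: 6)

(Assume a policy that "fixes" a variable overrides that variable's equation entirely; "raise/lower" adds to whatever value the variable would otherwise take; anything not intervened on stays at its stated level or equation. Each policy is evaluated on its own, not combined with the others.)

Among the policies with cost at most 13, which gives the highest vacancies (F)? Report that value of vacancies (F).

3795

Policy A (B − 45):
  B = 68 − 45 = 23
  P = 28 − 6·23 = -110
  J = 281 + 6·23 − 3·(-110) = 749
  F = 207 + 23 + 2·749 = 1728
Policy B (P + 23):
  B = 68
  P = 28 − 6·68 (+23 from intervention) = -357
  J = 281 + 6·68 − 3·(-357) = 1760
  F = 207 + 68 + 2·1760 = 3795
Policy C (J := -18, P := 69):
  B = 68
  P = 69
  J = -18
  F = 207 + 68 + 2·(-18) = 239
Comparing — Policy A: F=1728, Policy B: F=3795, Policy C: F=239. Highest is 3795 (Policy B).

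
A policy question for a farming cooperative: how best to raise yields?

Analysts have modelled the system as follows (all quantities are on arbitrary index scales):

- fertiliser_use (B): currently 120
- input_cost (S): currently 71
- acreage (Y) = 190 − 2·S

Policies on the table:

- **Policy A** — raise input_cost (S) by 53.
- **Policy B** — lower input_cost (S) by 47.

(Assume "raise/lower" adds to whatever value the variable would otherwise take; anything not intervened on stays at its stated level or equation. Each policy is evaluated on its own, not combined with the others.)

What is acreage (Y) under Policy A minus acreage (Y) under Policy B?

-200

Policy A (S + 53):
  S = 71 + 53 = 124
  Y = 190 − 2·124 = -58
Policy B (S − 47):
  S = 71 − 47 = 24
  Y = 190 − 2·24 = 142
Y: -58 − 142 = -200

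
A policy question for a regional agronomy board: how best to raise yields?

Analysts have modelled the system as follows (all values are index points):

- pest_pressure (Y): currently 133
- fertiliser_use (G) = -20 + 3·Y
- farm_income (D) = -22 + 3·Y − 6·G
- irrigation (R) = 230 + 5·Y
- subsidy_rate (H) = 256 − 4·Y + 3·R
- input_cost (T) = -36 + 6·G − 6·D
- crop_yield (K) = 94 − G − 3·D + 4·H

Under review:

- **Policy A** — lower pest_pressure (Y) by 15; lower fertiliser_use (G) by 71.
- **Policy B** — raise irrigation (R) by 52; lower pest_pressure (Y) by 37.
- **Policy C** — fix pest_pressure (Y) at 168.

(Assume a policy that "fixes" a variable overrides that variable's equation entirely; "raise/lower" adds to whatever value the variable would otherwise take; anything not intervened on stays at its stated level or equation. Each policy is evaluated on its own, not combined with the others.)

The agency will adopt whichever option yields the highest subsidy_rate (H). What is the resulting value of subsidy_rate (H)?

Policy A (Y − 15, G − 71):
  Y = 133 − 15 = 118
  R = 230 + 5·118 = 820
  H = 256 − 4·118 + 3·820 = 2244
Policy B (R + 52, Y − 37):
  Y = 133 − 37 = 96
  R = 230 + 5·96 (+52 from intervention) = 762
  H = 256 − 4·96 + 3·762 = 2158
Policy C (Y := 168):
  Y = 168
  R = 230 + 5·168 = 1070
  H = 256 − 4·168 + 3·1070 = 2794
Comparing — Policy A: H=2244, Policy B: H=2158, Policy C: H=2794. Highest is 2794 (Policy C).

2794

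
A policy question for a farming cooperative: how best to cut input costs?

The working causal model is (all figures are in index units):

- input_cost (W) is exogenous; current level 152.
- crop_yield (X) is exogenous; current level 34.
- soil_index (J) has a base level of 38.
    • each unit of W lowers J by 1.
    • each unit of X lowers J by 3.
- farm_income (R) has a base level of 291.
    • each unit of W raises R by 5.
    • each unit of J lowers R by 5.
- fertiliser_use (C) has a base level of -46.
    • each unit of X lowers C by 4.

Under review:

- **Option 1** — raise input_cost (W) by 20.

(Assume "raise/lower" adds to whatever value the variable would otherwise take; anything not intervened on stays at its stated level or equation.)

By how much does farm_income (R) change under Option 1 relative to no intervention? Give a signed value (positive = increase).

200

Baseline:
  W = 152
  X = 34
  J = 38 − 152 − 3·34 = -216
  R = 291 + 5·152 − 5·(-216) = 2131
Option 1 (W + 20):
  W = 152 + 20 = 172
  X = 34
  J = 38 − 172 − 3·34 = -236
  R = 291 + 5·172 − 5·(-236) = 2331
Change in R: 2331 − 2131 = 200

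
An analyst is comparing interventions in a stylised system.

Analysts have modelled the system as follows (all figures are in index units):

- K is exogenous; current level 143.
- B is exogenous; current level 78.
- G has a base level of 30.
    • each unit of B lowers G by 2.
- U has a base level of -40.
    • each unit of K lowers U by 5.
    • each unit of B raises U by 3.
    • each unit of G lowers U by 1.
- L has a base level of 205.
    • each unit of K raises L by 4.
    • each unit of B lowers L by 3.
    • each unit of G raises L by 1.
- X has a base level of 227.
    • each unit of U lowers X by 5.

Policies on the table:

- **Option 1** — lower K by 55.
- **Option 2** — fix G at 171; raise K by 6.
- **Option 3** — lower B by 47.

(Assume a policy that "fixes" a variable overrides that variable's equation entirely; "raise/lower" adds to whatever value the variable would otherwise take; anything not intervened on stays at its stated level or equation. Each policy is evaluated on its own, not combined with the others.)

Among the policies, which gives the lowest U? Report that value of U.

-722

Option 1 (K − 55):
  K = 143 − 55 = 88
  B = 78
  G = 30 − 2·78 = -126
  U = -40 − 5·88 + 3·78 − (-126) = -120
Option 2 (G := 171, K + 6):
  K = 143 + 6 = 149
  B = 78
  G = 171
  U = -40 − 5·149 + 3·78 − 171 = -722
Option 3 (B − 47):
  K = 143
  B = 78 − 47 = 31
  G = 30 − 2·31 = -32
  U = -40 − 5·143 + 3·31 − (-32) = -630
Comparing — Option 1: U=-120, Option 2: U=-722, Option 3: U=-630. Lowest is -722 (Option 2).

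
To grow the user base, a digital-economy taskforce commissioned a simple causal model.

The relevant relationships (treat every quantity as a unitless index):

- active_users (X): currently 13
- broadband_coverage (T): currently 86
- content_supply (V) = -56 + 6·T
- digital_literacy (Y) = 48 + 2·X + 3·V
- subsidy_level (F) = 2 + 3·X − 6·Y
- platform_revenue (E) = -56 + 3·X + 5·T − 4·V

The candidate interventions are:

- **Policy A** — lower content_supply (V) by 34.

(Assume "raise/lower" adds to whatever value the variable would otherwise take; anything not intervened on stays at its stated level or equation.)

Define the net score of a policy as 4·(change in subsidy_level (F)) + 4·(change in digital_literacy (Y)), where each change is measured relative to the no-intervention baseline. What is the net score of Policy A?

2040

Baseline:
  X = 13
  T = 86
  V = -56 + 6·86 = 460
  Y = 48 + 2·13 + 3·460 = 1454
  F = 2 + 3·13 − 6·1454 = -8683
Policy A (V − 34):
  X = 13
  T = 86
  V = -56 + 6·86 (−34 from intervention) = 426
  Y = 48 + 2·13 + 3·426 = 1352
  F = 2 + 3·13 − 6·1352 = -8071
ΔF = -8071 − (-8683) = 612; ΔY = 1352 − 1454 = -102
Score = 4·612 + 4·(-102) = 2040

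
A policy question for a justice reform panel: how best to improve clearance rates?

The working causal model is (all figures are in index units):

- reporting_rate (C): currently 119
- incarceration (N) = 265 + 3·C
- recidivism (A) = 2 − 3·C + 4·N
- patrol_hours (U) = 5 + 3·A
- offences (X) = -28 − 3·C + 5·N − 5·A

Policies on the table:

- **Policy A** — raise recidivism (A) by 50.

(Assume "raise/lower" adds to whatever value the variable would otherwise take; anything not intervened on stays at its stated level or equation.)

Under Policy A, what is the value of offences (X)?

-8190

Policy A (A + 50):
  C = 119
  N = 265 + 3·119 = 622
  A = 2 − 3·119 + 4·622 (+50 from intervention) = 2183
  X = -28 − 3·119 + 5·622 − 5·2183 = -8190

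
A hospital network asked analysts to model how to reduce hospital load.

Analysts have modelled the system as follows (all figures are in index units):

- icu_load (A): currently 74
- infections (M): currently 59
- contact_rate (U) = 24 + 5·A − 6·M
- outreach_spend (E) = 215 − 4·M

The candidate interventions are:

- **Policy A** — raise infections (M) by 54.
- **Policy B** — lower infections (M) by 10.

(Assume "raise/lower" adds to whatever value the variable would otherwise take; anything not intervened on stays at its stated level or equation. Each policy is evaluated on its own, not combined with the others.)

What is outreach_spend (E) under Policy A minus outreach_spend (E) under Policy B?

Policy A (M + 54):
  M = 59 + 54 = 113
  E = 215 − 4·113 = -237
Policy B (M − 10):
  M = 59 − 10 = 49
  E = 215 − 4·49 = 19
E: -237 − 19 = -256

-256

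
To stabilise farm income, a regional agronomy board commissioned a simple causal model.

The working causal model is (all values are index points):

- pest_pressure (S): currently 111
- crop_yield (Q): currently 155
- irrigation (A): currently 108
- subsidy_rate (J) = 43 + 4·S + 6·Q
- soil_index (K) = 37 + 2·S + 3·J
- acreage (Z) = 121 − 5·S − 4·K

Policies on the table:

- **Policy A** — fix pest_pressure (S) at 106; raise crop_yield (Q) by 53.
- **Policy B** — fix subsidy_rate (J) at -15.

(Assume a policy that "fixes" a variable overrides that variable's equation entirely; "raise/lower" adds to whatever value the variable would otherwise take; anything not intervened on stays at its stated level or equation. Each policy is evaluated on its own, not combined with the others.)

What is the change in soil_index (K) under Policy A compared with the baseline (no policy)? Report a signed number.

Baseline:
  S = 111
  Q = 155
  J = 43 + 4·111 + 6·155 = 1417
  K = 37 + 2·111 + 3·1417 = 4510
Policy A (S := 106, Q + 53):
  S = 106
  Q = 155 + 53 = 208
  J = 43 + 4·106 + 6·208 = 1715
  K = 37 + 2·106 + 3·1715 = 5394
Change in K: 5394 − 4510 = 884

884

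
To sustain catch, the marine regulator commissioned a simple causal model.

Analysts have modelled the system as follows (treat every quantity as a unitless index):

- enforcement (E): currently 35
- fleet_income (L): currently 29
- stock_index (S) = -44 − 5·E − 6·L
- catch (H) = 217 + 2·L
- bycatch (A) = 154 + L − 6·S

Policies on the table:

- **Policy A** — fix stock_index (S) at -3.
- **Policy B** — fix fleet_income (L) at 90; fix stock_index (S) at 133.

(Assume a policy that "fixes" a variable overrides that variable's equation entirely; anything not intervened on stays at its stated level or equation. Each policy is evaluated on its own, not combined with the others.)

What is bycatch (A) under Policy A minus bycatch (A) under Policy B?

755

Policy A (S := -3):
  E = 35
  L = 29
  S = -3
  A = 154 + 29 − 6·(-3) = 201
Policy B (L := 90, S := 133):
  E = 35
  L = 90
  S = 133
  A = 154 + 90 − 6·133 = -554
A: 201 − (-554) = 755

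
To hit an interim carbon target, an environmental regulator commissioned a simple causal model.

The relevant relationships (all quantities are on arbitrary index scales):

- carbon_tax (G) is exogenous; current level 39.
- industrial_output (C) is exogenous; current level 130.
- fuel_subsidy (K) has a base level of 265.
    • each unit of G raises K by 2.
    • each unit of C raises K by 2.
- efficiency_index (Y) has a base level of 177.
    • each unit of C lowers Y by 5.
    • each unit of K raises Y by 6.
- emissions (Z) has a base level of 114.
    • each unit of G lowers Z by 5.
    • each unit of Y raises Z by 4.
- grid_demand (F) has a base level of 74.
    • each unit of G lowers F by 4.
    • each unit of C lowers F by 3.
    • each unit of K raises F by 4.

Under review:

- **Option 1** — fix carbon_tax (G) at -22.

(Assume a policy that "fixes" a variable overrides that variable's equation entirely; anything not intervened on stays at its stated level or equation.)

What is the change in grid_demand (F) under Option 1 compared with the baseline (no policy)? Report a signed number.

-244

Baseline:
  G = 39
  C = 130
  K = 265 + 2·39 + 2·130 = 603
  F = 74 − 4·39 − 3·130 + 4·603 = 1940
Option 1 (G := -22):
  G = -22
  C = 130
  K = 265 + 2·(-22) + 2·130 = 481
  F = 74 − 4·(-22) − 3·130 + 4·481 = 1696
Change in F: 1696 − 1940 = -244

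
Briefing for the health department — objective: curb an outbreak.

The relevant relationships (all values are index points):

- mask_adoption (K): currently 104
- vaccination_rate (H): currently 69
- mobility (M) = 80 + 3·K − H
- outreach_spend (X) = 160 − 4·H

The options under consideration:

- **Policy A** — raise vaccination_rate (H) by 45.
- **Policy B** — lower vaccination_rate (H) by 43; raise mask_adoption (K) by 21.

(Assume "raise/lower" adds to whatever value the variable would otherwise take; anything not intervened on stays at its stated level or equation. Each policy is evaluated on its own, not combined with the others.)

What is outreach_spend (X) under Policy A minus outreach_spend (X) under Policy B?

-352

Policy A (H + 45):
  H = 69 + 45 = 114
  X = 160 − 4·114 = -296
Policy B (H − 43, K + 21):
  H = 69 − 43 = 26
  X = 160 − 4·26 = 56
X: -296 − 56 = -352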